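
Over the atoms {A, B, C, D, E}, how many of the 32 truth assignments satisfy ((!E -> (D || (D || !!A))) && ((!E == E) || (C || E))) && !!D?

12

Initial set: {(((!E -> (D || (D || !!A))) && ((!E == E) || (C || E))) && !!D)}.
(((!E -> (D || (D || !!A))) && ((!E == E) || (C || E))) && !!D): α-rule — add ((!E -> (D || (D || !!A))) && ((!E == E) || (C || E))), !!D.
((!E -> (D || (D || !!A))) && ((!E == E) || (C || E))): α-rule — add (!E -> (D || (D || !!A))), ((!E == E) || (C || E)).
!!D: drop double negation, giving D.
(!E -> (D || (D || !!A))): β-rule — branch into !!E  //  (D || (D || !!A)).
  branch 1 (add !!E):
    ((!E == E) || (C || E)): β-rule — branch into (!E == E)  //  (C || E).
      branch 1.1 (add (!E == E)):
        (!E == E): β-rule — branch into !E, E  //  !!E, !E.
          branch 1.1.1 (add !E, E):
            × closes — contains both E and !E.
          branch 1.1.2 (add !!E, !E):
            × closes — contains both E and !E.
      branch 1.2 (add (C || E)):
        (C || E): β-rule — branch into C  //  E.
          branch 1.2.1 (add C):
            ○ open, literals {C=T, D=T, E=T}.
          branch 1.2.2 (add E):
            ○ open, literals {D=T, E=T}.
  branch 2 (add (D || (D || !!A))):
    ((!E == E) || (C || E)): β-rule — branch into (!E == E)  //  (C || E).
      branch 2.1 (add (!E == E)):
        (D || (D || !!A)): β-rule — branch into D  //  (D || !!A).
          branch 2.1.1 (add D):
            (!E == E): β-rule — branch into !E, E  //  !!E, !E.
              branch 2.1.1.1 (add !E, E):
                × closes — contains both E and !E.
              branch 2.1.1.2 (add !!E, !E):
                × closes — contains both E and !E.
          branch 2.1.2 (add (D || !!A)):
            (!E == E): β-rule — branch into !E, E  //  !!E, !E.
              branch 2.1.2.1 (add !E, E):
                × closes — contains both E and !E.
              branch 2.1.2.2 (add !!E, !E):
                × closes — contains both E and !E.
      branch 2.2 (add (C || E)):
        (D || (D || !!A)): β-rule — branch into D  //  (D || !!A).
          branch 2.2.1 (add D):
            (C || E): β-rule — branch into C  //  E.
              branch 2.2.1.1 (add C):
                ○ open, literals {C=T, D=T}.
              branch 2.2.1.2 (add E):
                ○ open, literals {D=T, E=T}.
          branch 2.2.2 (add (D || !!A)):
            (C || E): β-rule — branch into C  //  E.
              branch 2.2.2.1 (add C):
                (D || !!A): β-rule — branch into D  //  !!A.
                  branch 2.2.2.1.1 (add D):
                    ○ open, literals {C=T, D=T}.
                  branch 2.2.2.1.2 (add !!A):
                    !!A: drop double negation, giving A.
                    ○ open, literals {A=T, C=T, D=T}.
              branch 2.2.2.2 (add E):
                (D || !!A): β-rule — branch into D  //  !!A.
                  branch 2.2.2.2.1 (add D):
                    ○ open, literals {D=T, E=T}.
                  branch 2.2.2.2.2 (add !!A):
                    !!A: drop double negation, giving A.
                    ○ open, literals {A=T, D=T, E=T}.
6 branches closed, 8 open.
Each open branch fixes some atoms; the unmentioned ones are free. Counting distinct full assignments: branch {C=T, D=T, E=T} (A, B) contributes 4 new; branch {D=T, E=T} (A, B, C) contributes 4 new; branch {C=T, D=T} (A, B, E) contributes 4 new; branch {D=T, E=T} (A, B, C) contributes 0 new; branch {C=T, D=T} (A, B, E) contributes 0 new; branch {A=T, C=T, D=T} (B, E) contributes 0 new; branch {D=T, E=T} (A, B, C) contributes 0 new; branch {A=T, D=T, E=T} (B, C) contributes 0 new. Total: 12.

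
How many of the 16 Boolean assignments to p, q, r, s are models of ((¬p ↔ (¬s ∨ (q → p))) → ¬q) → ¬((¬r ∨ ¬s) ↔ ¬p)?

10

Initial set: {(((¬p ↔ (¬s ∨ (q → p))) → ¬q) → ¬((¬r ∨ ¬s) ↔ ¬p))}.
(((¬p ↔ (¬s ∨ (q → p))) → ¬q) → ¬((¬r ∨ ¬s) ↔ ¬p)): β-rule — branch into ¬((¬p ↔ (¬s ∨ (q → p))) → ¬q)  //  ¬((¬r ∨ ¬s) ↔ ¬p).
  branch 1 (add ¬((¬p ↔ (¬s ∨ (q → p))) → ¬q)):
    ¬((¬p ↔ (¬s ∨ (q → p))) → ¬q): α-rule — add (¬p ↔ (¬s ∨ (q → p))), ¬¬q.
    (¬p ↔ (¬s ∨ (q → p))): β-rule — branch into ¬p, (¬s ∨ (q → p))  //  ¬¬p, ¬(¬s ∨ (q → p)).
      branch 1.1 (add ¬p, (¬s ∨ (q → p))):
        (¬s ∨ (q → p)): β-rule — branch into ¬s  //  (q → p).
          branch 1.1.1 (add ¬s):
            ○ open, literals {p=0, q=1, s=0}.
          branch 1.1.2 (add (q → p)):
            (q → p): β-rule — branch into ¬q  //  p.
              branch 1.1.2.1 (add ¬q):
                × closes — contains both q and ¬q.
              branch 1.1.2.2 (add p):
                × closes — contains both p and ¬p.
      branch 1.2 (add ¬¬p, ¬(¬s ∨ (q → p))):
        ¬(¬s ∨ (q → p)): α-rule — add ¬¬s, ¬(q → p).
        ¬(q → p): α-rule — add q, ¬p.
        × closes — contains both p and ¬p.
  branch 2 (add ¬((¬r ∨ ¬s) ↔ ¬p)):
    ¬((¬r ∨ ¬s) ↔ ¬p): β-rule — branch into (¬r ∨ ¬s), ¬¬p  //  ¬(¬r ∨ ¬s), ¬p.
      branch 2.1 (add (¬r ∨ ¬s), ¬¬p):
        (¬r ∨ ¬s): β-rule — branch into ¬r  //  ¬s.
          branch 2.1.1 (add ¬r):
            ○ open, literals {p=1, r=0}.
          branch 2.1.2 (add ¬s):
            ○ open, literals {p=1, s=0}.
      branch 2.2 (add ¬(¬r ∨ ¬s), ¬p):
        ¬(¬r ∨ ¬s): α-rule — add ¬¬r, ¬¬s.
        ○ open, literals {p=0, r=1, s=1}.
3 branches closed, 4 open.
Each open branch fixes some atoms; the unmentioned ones are free. Counting distinct full assignments: branch {p=0, q=1, s=0} (r) contributes 2 new; branch {p=1, r=0} (q, s) contributes 4 new; branch {p=1, s=0} (q, r) contributes 2 new; branch {p=0, r=1, s=1} (q) contributes 2 new. Total: 10.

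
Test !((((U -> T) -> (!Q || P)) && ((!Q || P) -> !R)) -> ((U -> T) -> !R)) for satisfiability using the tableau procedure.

Initial set: {!((((U -> T) -> (!Q || P)) && ((!Q || P) -> !R)) -> ((U -> T) -> !R))}.
!((((U -> T) -> (!Q || P)) && ((!Q || P) -> !R)) -> ((U -> T) -> !R)): α-rule — add (((U -> T) -> (!Q || P)) && ((!Q || P) -> !R)), !((U -> T) -> !R).
(((U -> T) -> (!Q || P)) && ((!Q || P) -> !R)): α-rule — add ((U -> T) -> (!Q || P)), ((!Q || P) -> !R).
!((U -> T) -> !R): α-rule — add (U -> T), !!R.
((U -> T) -> (!Q || P)): β-rule — branch into !(U -> T)  //  (!Q || P).
  branch 1 (add !(U -> T)):
    !(U -> T): α-rule — add U, !T.
    ((!Q || P) -> !R): β-rule — branch into !(!Q || P)  //  !R.
      branch 1.1 (add !(!Q || P)):
        !(!Q || P): α-rule — add !!Q, !P.
        (U -> T): β-rule — branch into !U  //  T.
          branch 1.1.1 (add !U):
            × closes — contains both U and !U.
          branch 1.1.2 (add T):
            × closes — contains both T and !T.
      branch 1.2 (add !R):
        × closes — contains both R and !R.
  branch 2 (add (!Q || P)):
    ((!Q || P) -> !R): β-rule — branch into !(!Q || P)  //  !R.
      branch 2.1 (add !(!Q || P)):
        !(!Q || P): α-rule — add !!Q, !P.
        (U -> T): β-rule — branch into !U  //  T.
          branch 2.1.1 (add !U):
            (!Q || P): β-rule — branch into !Q  //  P.
              branch 2.1.1.1 (add !Q):
                × closes — contains both Q and !Q.
              branch 2.1.1.2 (add P):
                × closes — contains both P and !P.
          branch 2.1.2 (add T):
            (!Q || P): β-rule — branch into !Q  //  P.
              branch 2.1.2.1 (add !Q):
                × closes — contains both Q and !Q.
              branch 2.1.2.2 (add P):
                × closes — contains both P and !P.
      branch 2.2 (add !R):
        × closes — contains both R and !R.
All 8 branches close.
Every branch closed; the formula is unsatisfiable.

Unsatisfiable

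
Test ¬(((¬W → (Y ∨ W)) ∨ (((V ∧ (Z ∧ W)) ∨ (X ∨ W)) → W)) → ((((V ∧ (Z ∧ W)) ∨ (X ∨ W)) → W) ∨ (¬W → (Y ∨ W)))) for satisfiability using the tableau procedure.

Unsatisfiable

Initial set: {¬(((¬W → (Y ∨ W)) ∨ (((V ∧ (Z ∧ W)) ∨ (X ∨ W)) → W)) → ((((V ∧ (Z ∧ W)) ∨ (X ∨ W)) → W) ∨ (¬W → (Y ∨ W))))}.
¬(((¬W → (Y ∨ W)) ∨ (((V ∧ (Z ∧ W)) ∨ (X ∨ W)) → W)) → ((((V ∧ (Z ∧ W)) ∨ (X ∨ W)) → W) ∨ (¬W → (Y ∨ W)))): α-rule — add ((¬W → (Y ∨ W)) ∨ (((V ∧ (Z ∧ W)) ∨ (X ∨ W)) → W)), ¬((((V ∧ (Z ∧ W)) ∨ (X ∨ W)) → W) ∨ (¬W → (Y ∨ W))).
¬((((V ∧ (Z ∧ W)) ∨ (X ∨ W)) → W) ∨ (¬W → (Y ∨ W))): α-rule — add ¬(((V ∧ (Z ∧ W)) ∨ (X ∨ W)) → W), ¬(¬W → (Y ∨ W)).
¬(((V ∧ (Z ∧ W)) ∨ (X ∨ W)) → W): α-rule — add ((V ∧ (Z ∧ W)) ∨ (X ∨ W)), ¬W.
¬(¬W → (Y ∨ W)): α-rule — add ¬W, ¬(Y ∨ W).
¬(Y ∨ W): α-rule — add ¬Y, ¬W.
((¬W → (Y ∨ W)) ∨ (((V ∧ (Z ∧ W)) ∨ (X ∨ W)) → W)): β-rule — branch into (¬W → (Y ∨ W))  //  (((V ∧ (Z ∧ W)) ∨ (X ∨ W)) → W).
  branch 1 (add (¬W → (Y ∨ W))):
    ((V ∧ (Z ∧ W)) ∨ (X ∨ W)): β-rule — branch into (V ∧ (Z ∧ W))  //  (X ∨ W).
      branch 1.1 (add (V ∧ (Z ∧ W))):
        (V ∧ (Z ∧ W)): α-rule — add V, (Z ∧ W).
        (Z ∧ W): α-rule — add Z, W.
        × closes — contains both W and ¬W.
      branch 1.2 (add (X ∨ W)):
        (¬W → (Y ∨ W)): β-rule — branch into ¬¬W  //  (Y ∨ W).
          branch 1.2.1 (add ¬¬W):
            × closes — contains both W and ¬W.
          branch 1.2.2 (add (Y ∨ W)):
            (X ∨ W): β-rule — branch into X  //  W.
              branch 1.2.2.1 (add X):
                (Y ∨ W): β-rule — branch into Y  //  W.
                  branch 1.2.2.1.1 (add Y):
                    × closes — contains both Y and ¬Y.
                  branch 1.2.2.1.2 (add W):
                    × closes — contains both W and ¬W.
              branch 1.2.2.2 (add W):
                × closes — contains both W and ¬W.
  branch 2 (add (((V ∧ (Z ∧ W)) ∨ (X ∨ W)) → W)):
    ((V ∧ (Z ∧ W)) ∨ (X ∨ W)): β-rule — branch into (V ∧ (Z ∧ W))  //  (X ∨ W).
      branch 2.1 (add (V ∧ (Z ∧ W))):
        (V ∧ (Z ∧ W)): α-rule — add V, (Z ∧ W).
        (Z ∧ W): α-rule — add Z, W.
        × closes — contains both W and ¬W.
      branch 2.2 (add (X ∨ W)):
        (((V ∧ (Z ∧ W)) ∨ (X ∨ W)) → W): β-rule — branch into ¬((V ∧ (Z ∧ W)) ∨ (X ∨ W))  //  W.
          branch 2.2.1 (add ¬((V ∧ (Z ∧ W)) ∨ (X ∨ W))):
            ¬((V ∧ (Z ∧ W)) ∨ (X ∨ W)): α-rule — add ¬(V ∧ (Z ∧ W)), ¬(X ∨ W).
            ¬(X ∨ W): α-rule — add ¬X, ¬W.
            (X ∨ W): β-rule — branch into X  //  W.
              branch 2.2.1.1 (add X):
                × closes — contains both X and ¬X.
              branch 2.2.1.2 (add W):
                × closes — contains both W and ¬W.
          branch 2.2.2 (add W):
            × closes — contains both W and ¬W.
All 9 branches close.
Every branch closed; the formula is unsatisfiable.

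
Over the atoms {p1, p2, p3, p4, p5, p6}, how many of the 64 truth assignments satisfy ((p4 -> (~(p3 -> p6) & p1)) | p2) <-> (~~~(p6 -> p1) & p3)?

18

Initial set: {(((p4 -> (~(p3 -> p6) & p1)) | p2) <-> (~~~(p6 -> p1) & p3))}.
(((p4 -> (~(p3 -> p6) & p1)) | p2) <-> (~~~(p6 -> p1) & p3)): β-rule — branch into ((p4 -> (~(p3 -> p6) & p1)) | p2), (~~~(p6 -> p1) & p3)  //  ~((p4 -> (~(p3 -> p6) & p1)) | p2), ~(~~~(p6 -> p1) & p3).
  branch 1 (add ((p4 -> (~(p3 -> p6) & p1)) | p2), (~~~(p6 -> p1) & p3)):
    (~~~(p6 -> p1) & p3): α-rule — add ~~~(p6 -> p1), p3.
    ~~~(p6 -> p1): drop double negation, giving ~(p6 -> p1).
    ~(p6 -> p1): α-rule — add p6, ~p1.
    ((p4 -> (~(p3 -> p6) & p1)) | p2): β-rule — branch into (p4 -> (~(p3 -> p6) & p1))  //  p2.
      branch 1.1 (add (p4 -> (~(p3 -> p6) & p1))):
        (p4 -> (~(p3 -> p6) & p1)): β-rule — branch into ~p4  //  (~(p3 -> p6) & p1).
          branch 1.1.1 (add ~p4):
            ○ open, literals {p1=0, p3=1, p4=0, p6=1}.
          branch 1.1.2 (add (~(p3 -> p6) & p1)):
            (~(p3 -> p6) & p1): α-rule — add ~(p3 -> p6), p1.
            × closes — contains both p1 and ~p1.
      branch 1.2 (add p2):
        ○ open, literals {p1=0, p2=1, p3=1, p6=1}.
  branch 2 (add ~((p4 -> (~(p3 -> p6) & p1)) | p2), ~(~~~(p6 -> p1) & p3)):
    ~((p4 -> (~(p3 -> p6) & p1)) | p2): α-rule — add ~(p4 -> (~(p3 -> p6) & p1)), ~p2.
    ~(p4 -> (~(p3 -> p6) & p1)): α-rule — add p4, ~(~(p3 -> p6) & p1).
    ~(~~~(p6 -> p1) & p3): β-rule — branch into ~~~~(p6 -> p1)  //  ~p3.
      branch 2.1 (add ~~~~(p6 -> p1)):
        ~~~~(p6 -> p1): drop double negation, giving ~~(p6 -> p1).
        ~(~(p3 -> p6) & p1): β-rule — branch into ~~(p3 -> p6)  //  ~p1.
          branch 2.1.1 (add ~~(p3 -> p6)):
            ~~(p6 -> p1): β-rule — branch into ~p6  //  p1.
              branch 2.1.1.1 (add ~p6):
                ~~(p3 -> p6): β-rule — branch into ~p3  //  p6.
                  branch 2.1.1.1.1 (add ~p3):
                    ○ open, literals {p2=0, p3=0, p4=1, p6=0}.
                  branch 2.1.1.1.2 (add p6):
                    × closes — contains both p6 and ~p6.
              branch 2.1.1.2 (add p1):
                ~~(p3 -> p6): β-rule — branch into ~p3  //  p6.
                  branch 2.1.1.2.1 (add ~p3):
                    ○ open, literals {p1=1, p2=0, p3=0, p4=1}.
                  branch 2.1.1.2.2 (add p6):
                    ○ open, literals {p1=1, p2=0, p4=1, p6=1}.
          branch 2.1.2 (add ~p1):
            ~~(p6 -> p1): β-rule — branch into ~p6  //  p1.
              branch 2.1.2.1 (add ~p6):
                ○ open, literals {p1=0, p2=0, p4=1, p6=0}.
              branch 2.1.2.2 (add p1):
                × closes — contains both p1 and ~p1.
      branch 2.2 (add ~p3):
        ~(~(p3 -> p6) & p1): β-rule — branch into ~~(p3 -> p6)  //  ~p1.
          branch 2.2.1 (add ~~(p3 -> p6)):
            ~~(p3 -> p6): β-rule — branch into ~p3  //  p6.
              branch 2.2.1.1 (add ~p3):
                ○ open, literals {p2=0, p3=0, p4=1}.
              branch 2.2.1.2 (add p6):
                ○ open, literals {p2=0, p3=0, p4=1, p6=1}.
          branch 2.2.2 (add ~p1):
            ○ open, literals {p1=0, p2=0, p3=0, p4=1}.
3 branches closed, 9 open.
Each open branch fixes some atoms; the unmentioned ones are free. Counting distinct full assignments: branch {p1=0, p3=1, p4=0, p6=1} (p2, p5) contributes 4 new; branch {p1=0, p2=1, p3=1, p6=1} (p4, p5) contributes 2 new; branch {p2=0, p3=0, p4=1, p6=0} (p1, p5) contributes 4 new; branch {p1=1, p2=0, p3=0, p4=1} (p5, p6) contributes 2 new; branch {p1=1, p2=0, p4=1, p6=1} (p3, p5) contributes 2 new; branch {p1=0, p2=0, p4=1, p6=0} (p3, p5) contributes 2 new; branch {p2=0, p3=0, p4=1} (p1, p5, p6) contributes 2 new; branch {p2=0, p3=0, p4=1, p6=1} (p1, p5) contributes 0 new; branch {p1=0, p2=0, p3=0, p4=1} (p5, p6) contributes 0 new. Total: 18.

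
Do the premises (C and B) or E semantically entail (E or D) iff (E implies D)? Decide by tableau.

No

Initial set: {((C and B) or E); not ((E or D) iff (E implies D))}.
((C and B) or E): β-rule — branch into (C and B)  //  E.
  branch 1 (add (C and B)):
    (C and B): α-rule — add C, B.
    not ((E or D) iff (E implies D)): β-rule — branch into (E or D), not (E implies D)  //  not (E or D), (E implies D).
      branch 1.1 (add (E or D), not (E implies D)):
        not (E implies D): α-rule — add E, not D.
        (E or D): β-rule — branch into E  //  D.
          branch 1.1.1 (add E):
            ○ open, literals {B=true, C=true, D=false, E=true}.
          branch 1.1.2 (add D):
            × closes — contains both D and not D.
      branch 1.2 (add not (E or D), (E implies D)):
        not (E or D): α-rule — add not E, not D.
        (E implies D): β-rule — branch into not E  //  D.
          branch 1.2.1 (add not E):
            ○ open, literals {B=true, C=true, D=false, E=false}.
          branch 1.2.2 (add D):
            × closes — contains both D and not D.
  branch 2 (add E):
    not ((E or D) iff (E implies D)): β-rule — branch into (E or D), not (E implies D)  //  not (E or D), (E implies D).
      branch 2.1 (add (E or D), not (E implies D)):
        not (E implies D): α-rule — add E, not D.
        (E or D): β-rule — branch into E  //  D.
          branch 2.1.1 (add E):
            ○ open, literals {D=false, E=true}.
          branch 2.1.2 (add D):
            × closes — contains both D and not D.
      branch 2.2 (add not (E or D), (E implies D)):
        not (E or D): α-rule — add not E, not D.
        × closes — contains both E and not E.
4 branches closed, 3 open.
An open branch gives a countermodel: B=true, C=true, D=false, E=true (unmentioned atoms arbitrary); the premises hold there but the conclusion fails.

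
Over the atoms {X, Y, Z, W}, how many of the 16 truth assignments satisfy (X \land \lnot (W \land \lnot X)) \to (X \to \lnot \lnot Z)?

12

Initial set: {((X \land \lnot (W \land \lnot X)) \to (X \to \lnot \lnot Z))}.
((X \land \lnot (W \land \lnot X)) \to (X \to \lnot \lnot Z)): β-rule — branch into \lnot (X \land \lnot (W \land \lnot X))  //  (X \to \lnot \lnot Z).
  branch 1 (add \lnot (X \land \lnot (W \land \lnot X))):
    \lnot (X \land \lnot (W \land \lnot X)): β-rule — branch into \lnot X  //  \lnot \lnot (W \land \lnot X).
      branch 1.1 (add \lnot X):
        ○ open, literals {X=0}.
      branch 1.2 (add \lnot \lnot (W \land \lnot X)):
        \lnot \lnot (W \land \lnot X): α-rule — add W, \lnot X.
        ○ open, literals {W=1, X=0}.
  branch 2 (add (X \to \lnot \lnot Z)):
    (X \to \lnot \lnot Z): β-rule — branch into \lnot X  //  \lnot \lnot Z.
      branch 2.1 (add \lnot X):
        ○ open, literals {X=0}.
      branch 2.2 (add \lnot \lnot Z):
        \lnot \lnot Z: drop double negation, giving Z.
        ○ open, literals {Z=1}.
0 branches closed, 4 open.
Each open branch fixes some atoms; the unmentioned ones are free. Counting distinct full assignments: branch {X=0} (Y, Z, W) contributes 8 new; branch {W=1, X=0} (Y, Z) contributes 0 new; branch {X=0} (Y, Z, W) contributes 0 new; branch {Z=1} (X, Y, W) contributes 4 new. Total: 12.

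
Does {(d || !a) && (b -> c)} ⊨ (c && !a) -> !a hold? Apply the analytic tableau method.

Yes

Initial set: {((d || !a) && (b -> c)); !((c && !a) -> !a)}.
((d || !a) && (b -> c)): α-rule — add (d || !a), (b -> c).
!((c && !a) -> !a): α-rule — add (c && !a), !!a.
(c && !a): α-rule — add c, !a.
× closes — contains both a and !a.
All 1 branch closes.
Every branch closed, so the premises entail the conclusion.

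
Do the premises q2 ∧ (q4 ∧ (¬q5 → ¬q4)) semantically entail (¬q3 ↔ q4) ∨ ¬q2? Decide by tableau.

No

Initial set: {(q2 ∧ (q4 ∧ (¬q5 → ¬q4))); ¬((¬q3 ↔ q4) ∨ ¬q2)}.
(q2 ∧ (q4 ∧ (¬q5 → ¬q4))): α-rule — add q2, (q4 ∧ (¬q5 → ¬q4)).
¬((¬q3 ↔ q4) ∨ ¬q2): α-rule — add ¬(¬q3 ↔ q4), ¬¬q2.
(q4 ∧ (¬q5 → ¬q4)): α-rule — add q4, (¬q5 → ¬q4).
¬(¬q3 ↔ q4): β-rule — branch into ¬q3, ¬q4  //  ¬¬q3, q4.
  branch 1 (add ¬q3, ¬q4):
    × closes — contains both q4 and ¬q4.
  branch 2 (add ¬¬q3, q4):
    (¬q5 → ¬q4): β-rule — branch into ¬¬q5  //  ¬q4.
      branch 2.1 (add ¬¬q5):
        ○ open, literals {q2=1, q3=1, q4=1, q5=1}.
      branch 2.2 (add ¬q4):
        × closes — contains both q4 and ¬q4.
2 branches closed, 1 open.
An open branch gives a countermodel: q2=1, q3=1, q4=1, q5=1 (unmentioned atoms arbitrary); the premises hold there but the conclusion fails.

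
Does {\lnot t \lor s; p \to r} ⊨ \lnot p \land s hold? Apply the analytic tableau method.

No

Initial set: {(\lnot t \lor s); (p \to r); \lnot (\lnot p \land s)}.
(\lnot t \lor s): β-rule — branch into \lnot t  //  s.
  branch 1 (add \lnot t):
    (p \to r): β-rule — branch into \lnot p  //  r.
      branch 1.1 (add \lnot p):
        \lnot (\lnot p \land s): β-rule — branch into \lnot \lnot p  //  \lnot s.
          branch 1.1.1 (add \lnot \lnot p):
            × closes — contains both p and \lnot p.
          branch 1.1.2 (add \lnot s):
            ○ open, literals {p=F, s=F, t=F}.
      branch 1.2 (add r):
        \lnot (\lnot p \land s): β-rule — branch into \lnot \lnot p  //  \lnot s.
          branch 1.2.1 (add \lnot \lnot p):
            ○ open, literals {p=T, r=T, t=F}.
          branch 1.2.2 (add \lnot s):
            ○ open, literals {r=T, s=F, t=F}.
  branch 2 (add s):
    (p \to r): β-rule — branch into \lnot p  //  r.
      branch 2.1 (add \lnot p):
        \lnot (\lnot p \land s): β-rule — branch into \lnot \lnot p  //  \lnot s.
          branch 2.1.1 (add \lnot \lnot p):
            × closes — contains both p and \lnot p.
          branch 2.1.2 (add \lnot s):
            × closes — contains both s and \lnot s.
      branch 2.2 (add r):
        \lnot (\lnot p \land s): β-rule — branch into \lnot \lnot p  //  \lnot s.
          branch 2.2.1 (add \lnot \lnot p):
            ○ open, literals {p=T, r=T, s=T}.
          branch 2.2.2 (add \lnot s):
            × closes — contains both s and \lnot s.
4 branches closed, 4 open.
An open branch gives a countermodel: p=F, s=F, t=F (unmentioned atoms arbitrary); the premises hold there but the conclusion fails.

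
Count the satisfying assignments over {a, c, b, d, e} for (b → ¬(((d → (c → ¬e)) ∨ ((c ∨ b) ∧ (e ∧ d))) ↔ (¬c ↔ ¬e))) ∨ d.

28

Initial set: {((b → ¬(((d → (c → ¬e)) ∨ ((c ∨ b) ∧ (e ∧ d))) ↔ (¬c ↔ ¬e))) ∨ d)}.
((b → ¬(((d → (c → ¬e)) ∨ ((c ∨ b) ∧ (e ∧ d))) ↔ (¬c ↔ ¬e))) ∨ d): β-rule — branch into (b → ¬(((d → (c → ¬e)) ∨ ((c ∨ b) ∧ (e ∧ d))) ↔ (¬c ↔ ¬e)))  //  d.
  branch 1 (add (b → ¬(((d → (c → ¬e)) ∨ ((c ∨ b) ∧ (e ∧ d))) ↔ (¬c ↔ ¬e)))):
    (b → ¬(((d → (c → ¬e)) ∨ ((c ∨ b) ∧ (e ∧ d))) ↔ (¬c ↔ ¬e))): β-rule — branch into ¬b  //  ¬(((d → (c → ¬e)) ∨ ((c ∨ b) ∧ (e ∧ d))) ↔ (¬c ↔ ¬e)).
      branch 1.1 (add ¬b):
        ○ open, literals {b=0}.
      branch 1.2 (add ¬(((d → (c → ¬e)) ∨ ((c ∨ b) ∧ (e ∧ d))) ↔ (¬c ↔ ¬e))):
        ¬(((d → (c → ¬e)) ∨ ((c ∨ b) ∧ (e ∧ d))) ↔ (¬c ↔ ¬e)): β-rule — branch into ((d → (c → ¬e)) ∨ ((c ∨ b) ∧ (e ∧ d))), ¬(¬c ↔ ¬e)  //  ¬((d → (c → ¬e)) ∨ ((c ∨ b) ∧ (e ∧ d))), (¬c ↔ ¬e).
          branch 1.2.1 (add ((d → (c → ¬e)) ∨ ((c ∨ b) ∧ (e ∧ d))), ¬(¬c ↔ ¬e)):
            ((d → (c → ¬e)) ∨ ((c ∨ b) ∧ (e ∧ d))): β-rule — branch into (d → (c → ¬e))  //  ((c ∨ b) ∧ (e ∧ d)).
              branch 1.2.1.1 (add (d → (c → ¬e))):
                ¬(¬c ↔ ¬e): β-rule — branch into ¬c, ¬¬e  //  ¬¬c, ¬e.
                  branch 1.2.1.1.1 (add ¬c, ¬¬e):
                    (d → (c → ¬e)): β-rule — branch into ¬d  //  (c → ¬e).
                      branch 1.2.1.1.1.1 (add ¬d):
                        ○ open, literals {c=0, d=0, e=1}.
                      branch 1.2.1.1.1.2 (add (c → ¬e)):
                        (c → ¬e): β-rule — branch into ¬c  //  ¬e.
                          branch 1.2.1.1.1.2.1 (add ¬c):
                            ○ open, literals {c=0, e=1}.
                          branch 1.2.1.1.1.2.2 (add ¬e):
                            × closes — contains both e and ¬e.
                  branch 1.2.1.1.2 (add ¬¬c, ¬e):
                    (d → (c → ¬e)): β-rule — branch into ¬d  //  (c → ¬e).
                      branch 1.2.1.1.2.1 (add ¬d):
                        ○ open, literals {c=1, d=0, e=0}.
                      branch 1.2.1.1.2.2 (add (c → ¬e)):
                        (c → ¬e): β-rule — branch into ¬c  //  ¬e.
                          branch 1.2.1.1.2.2.1 (add ¬c):
                            × closes — contains both c and ¬c.
                          branch 1.2.1.1.2.2.2 (add ¬e):
                            ○ open, literals {c=1, e=0}.
              branch 1.2.1.2 (add ((c ∨ b) ∧ (e ∧ d))):
                ((c ∨ b) ∧ (e ∧ d)): α-rule — add (c ∨ b), (e ∧ d).
                (e ∧ d): α-rule — add e, d.
                ¬(¬c ↔ ¬e): β-rule — branch into ¬c, ¬¬e  //  ¬¬c, ¬e.
                  branch 1.2.1.2.1 (add ¬c, ¬¬e):
                    (c ∨ b): β-rule — branch into c  //  b.
                      branch 1.2.1.2.1.1 (add c):
                        × closes — contains both c and ¬c.
                      branch 1.2.1.2.1.2 (add b):
                        ○ open, literals {b=1, c=0, d=1, e=1}.
                  branch 1.2.1.2.2 (add ¬¬c, ¬e):
                    × closes — contains both e and ¬e.
          branch 1.2.2 (add ¬((d → (c → ¬e)) ∨ ((c ∨ b) ∧ (e ∧ d))), (¬c ↔ ¬e)):
            ¬((d → (c → ¬e)) ∨ ((c ∨ b) ∧ (e ∧ d))): α-rule — add ¬(d → (c → ¬e)), ¬((c ∨ b) ∧ (e ∧ d)).
            ¬(d → (c → ¬e)): α-rule — add d, ¬(c → ¬e).
            ¬(c → ¬e): α-rule — add c, ¬¬e.
            (¬c ↔ ¬e): β-rule — branch into ¬c, ¬e  //  ¬¬c, ¬¬e.
              branch 1.2.2.1 (add ¬c, ¬e):
                × closes — contains both c and ¬c.
              branch 1.2.2.2 (add ¬¬c, ¬¬e):
                ¬((c ∨ b) ∧ (e ∧ d)): β-rule — branch into ¬(c ∨ b)  //  ¬(e ∧ d).
                  branch 1.2.2.2.1 (add ¬(c ∨ b)):
                    ¬(c ∨ b): α-rule — add ¬c, ¬b.
                    × closes — contains both c and ¬c.
                  branch 1.2.2.2.2 (add ¬(e ∧ d)):
                    ¬(e ∧ d): β-rule — branch into ¬e  //  ¬d.
                      branch 1.2.2.2.2.1 (add ¬e):
                        × closes — contains both e and ¬e.
                      branch 1.2.2.2.2.2 (add ¬d):
                        × closes — contains both d and ¬d.
  branch 2 (add d):
    ○ open, literals {d=1}.
8 branches closed, 7 open.
Each open branch fixes some atoms; the unmentioned ones are free. Counting distinct full assignments: branch {b=0} (a, c, d, e) contributes 16 new; branch {c=0, d=0, e=1} (a, b) contributes 2 new; branch {c=0, e=1} (a, b, d) contributes 2 new; branch {c=1, d=0, e=0} (a, b) contributes 2 new; branch {c=1, e=0} (a, b, d) contributes 2 new; branch {b=1, c=0, d=1, e=1} (a) contributes 0 new; branch {d=1} (a, c, b, e) contributes 4 new. Total: 28.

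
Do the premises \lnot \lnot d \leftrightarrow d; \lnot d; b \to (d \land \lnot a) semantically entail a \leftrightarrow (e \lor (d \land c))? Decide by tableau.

No

Initial set: {T (\lnot \lnot d \leftrightarrow d); T \lnot d; T (b \to (d \land \lnot a)); F (a \leftrightarrow (e \lor (d \land c)))}.
T (\lnot \lnot d \leftrightarrow d): β-rule — branch into T \lnot \lnot d, T d  //  F \lnot \lnot d, F d.
  branch 1 (add T \lnot \lnot d, T d):
    × closes — contains both d and \lnot d.
  branch 2 (add F \lnot \lnot d, F d):
    F \lnot \lnot d: drop double negation, giving F d.
    T (b \to (d \land \lnot a)): β-rule — branch into F b  //  T (d \land \lnot a).
      branch 2.1 (add F b):
        F (a \leftrightarrow (e \lor (d \land c))): β-rule — branch into T a, F (e \lor (d \land c))  //  F a, T (e \lor (d \land c)).
          branch 2.1.1 (add T a, F (e \lor (d \land c))):
            F (e \lor (d \land c)): α-rule — add F e, F (d \land c).
            F (d \land c): β-rule — branch into F d  //  F c.
              branch 2.1.1.1 (add F d):
                ○ open, literals {a=T, b=F, d=F, e=F}.
              branch 2.1.1.2 (add F c):
                ○ open, literals {a=T, b=F, c=F, d=F, e=F}.
          branch 2.1.2 (add F a, T (e \lor (d \land c))):
            T (e \lor (d \land c)): β-rule — branch into T e  //  T (d \land c).
              branch 2.1.2.1 (add T e):
                ○ open, literals {a=F, b=F, d=F, e=T}.
              branch 2.1.2.2 (add T (d \land c)):
                T (d \land c): α-rule — add T d, T c.
                × closes — contains both d and \lnot d.
      branch 2.2 (add T (d \land \lnot a)):
        T (d \land \lnot a): α-rule — add T d, T \lnot a.
        × closes — contains both d and \lnot d.
3 branches closed, 3 open.
An open branch gives a countermodel: a=T, b=F, d=F, e=F (unmentioned atoms arbitrary); the premises hold there but the conclusion fails.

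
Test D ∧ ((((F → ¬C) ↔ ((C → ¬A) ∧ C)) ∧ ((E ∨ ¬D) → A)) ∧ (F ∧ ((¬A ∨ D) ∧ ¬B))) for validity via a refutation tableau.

Not valid

Assume the negation and expand:
Initial set: {¬(D ∧ ((((F → ¬C) ↔ ((C → ¬A) ∧ C)) ∧ ((E ∨ ¬D) → A)) ∧ (F ∧ ((¬A ∨ D) ∧ ¬B))))}.
¬(D ∧ ((((F → ¬C) ↔ ((C → ¬A) ∧ C)) ∧ ((E ∨ ¬D) → A)) ∧ (F ∧ ((¬A ∨ D) ∧ ¬B)))): β-rule — branch into ¬D  //  ¬((((F → ¬C) ↔ ((C → ¬A) ∧ C)) ∧ ((E ∨ ¬D) → A)) ∧ (F ∧ ((¬A ∨ D) ∧ ¬B))).
  branch 1 (add ¬D):
    ○ open, literals {D=F}.
  branch 2 (add ¬((((F → ¬C) ↔ ((C → ¬A) ∧ C)) ∧ ((E ∨ ¬D) → A)) ∧ (F ∧ ((¬A ∨ D) ∧ ¬B)))):
    ¬((((F → ¬C) ↔ ((C → ¬A) ∧ C)) ∧ ((E ∨ ¬D) → A)) ∧ (F ∧ ((¬A ∨ D) ∧ ¬B))): β-rule — branch into ¬(((F → ¬C) ↔ ((C → ¬A) ∧ C)) ∧ ((E ∨ ¬D) → A))  //  ¬(F ∧ ((¬A ∨ D) ∧ ¬B)).
      branch 2.1 (add ¬(((F → ¬C) ↔ ((C → ¬A) ∧ C)) ∧ ((E ∨ ¬D) → A))):
        ¬(((F → ¬C) ↔ ((C → ¬A) ∧ C)) ∧ ((E ∨ ¬D) → A)): β-rule — branch into ¬((F → ¬C) ↔ ((C → ¬A) ∧ C))  //  ¬((E ∨ ¬D) → A).
          branch 2.1.1 (add ¬((F → ¬C) ↔ ((C → ¬A) ∧ C))):
            ¬((F → ¬C) ↔ ((C → ¬A) ∧ C)): β-rule — branch into (F → ¬C), ¬((C → ¬A) ∧ C)  //  ¬(F → ¬C), ((C → ¬A) ∧ C).
              branch 2.1.1.1 (add (F → ¬C), ¬((C → ¬A) ∧ C)):
                (F → ¬C): β-rule — branch into ¬F  //  ¬C.
                  branch 2.1.1.1.1 (add ¬F):
                    ¬((C → ¬A) ∧ C): β-rule — branch into ¬(C → ¬A)  //  ¬C.
                      branch 2.1.1.1.1.1 (add ¬(C → ¬A)):
                        ¬(C → ¬A): α-rule — add C, ¬¬A.
                        ○ open, literals {A=T, C=T, F=F}.
                      branch 2.1.1.1.1.2 (add ¬C):
                        ○ open, literals {C=F, F=F}.
                  branch 2.1.1.1.2 (add ¬C):
                    ¬((C → ¬A) ∧ C): β-rule — branch into ¬(C → ¬A)  //  ¬C.
                      branch 2.1.1.1.2.1 (add ¬(C → ¬A)):
                        ¬(C → ¬A): α-rule — add C, ¬¬A.
                        × closes — contains both C and ¬C.
                      branch 2.1.1.1.2.2 (add ¬C):
                        ○ open, literals {C=F}.
              branch 2.1.1.2 (add ¬(F → ¬C), ((C → ¬A) ∧ C)):
                ¬(F → ¬C): α-rule — add F, ¬¬C.
                ((C → ¬A) ∧ C): α-rule — add (C → ¬A), C.
                (C → ¬A): β-rule — branch into ¬C  //  ¬A.
                  branch 2.1.1.2.1 (add ¬C):
                    × closes — contains both C and ¬C.
                  branch 2.1.1.2.2 (add ¬A):
                    ○ open, literals {A=F, C=T, F=T}.
          branch 2.1.2 (add ¬((E ∨ ¬D) → A)):
            ¬((E ∨ ¬D) → A): α-rule — add (E ∨ ¬D), ¬A.
            (E ∨ ¬D): β-rule — branch into E  //  ¬D.
              branch 2.1.2.1 (add E):
                ○ open, literals {A=F, E=T}.
              branch 2.1.2.2 (add ¬D):
                ○ open, literals {A=F, D=F}.
      branch 2.2 (add ¬(F ∧ ((¬A ∨ D) ∧ ¬B))):
        ¬(F ∧ ((¬A ∨ D) ∧ ¬B)): β-rule — branch into ¬F  //  ¬((¬A ∨ D) ∧ ¬B).
          branch 2.2.1 (add ¬F):
            ○ open, literals {F=F}.
          branch 2.2.2 (add ¬((¬A ∨ D) ∧ ¬B)):
            ¬((¬A ∨ D) ∧ ¬B): β-rule — branch into ¬(¬A ∨ D)  //  ¬¬B.
              branch 2.2.2.1 (add ¬(¬A ∨ D)):
                ¬(¬A ∨ D): α-rule — add ¬¬A, ¬D.
                ○ open, literals {A=T, D=F}.
              branch 2.2.2.2 (add ¬¬B):
                ○ open, literals {B=T}.
2 branches closed, 10 open.
An open branch gives a countermodel: D=F (unmentioned atoms arbitrary); under it the original formula is false.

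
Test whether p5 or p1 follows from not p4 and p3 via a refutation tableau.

No

Initial set: {(not p4 and p3); not (p5 or p1)}.
(not p4 and p3): α-rule — add not p4, p3.
not (p5 or p1): α-rule — add not p5, not p1.
○ open, literals {p1=0, p3=1, p4=0, p5=0}.
0 branches closed, 1 open.
An open branch gives a countermodel: p1=0, p3=1, p4=0, p5=0 (unmentioned atoms arbitrary); the premises hold there but the conclusion fails.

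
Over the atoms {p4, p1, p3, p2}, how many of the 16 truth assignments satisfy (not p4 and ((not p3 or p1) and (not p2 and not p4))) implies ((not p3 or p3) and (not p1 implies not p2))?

Initial set: {((not p4 and ((not p3 or p1) and (not p2 and not p4))) implies ((not p3 or p3) and (not p1 implies not p2)))}.
((not p4 and ((not p3 or p1) and (not p2 and not p4))) implies ((not p3 or p3) and (not p1 implies not p2))): β-rule — branch into not (not p4 and ((not p3 or p1) and (not p2 and not p4)))  //  ((not p3 or p3) and (not p1 implies not p2)).
  branch 1 (add not (not p4 and ((not p3 or p1) and (not p2 and not p4)))):
    not (not p4 and ((not p3 or p1) and (not p2 and not p4))): β-rule — branch into not not p4  //  not ((not p3 or p1) and (not p2 and not p4)).
      branch 1.1 (add not not p4):
        ○ open, literals {p4=1}.
      branch 1.2 (add not ((not p3 or p1) and (not p2 and not p4))):
        not ((not p3 or p1) and (not p2 and not p4)): β-rule — branch into not (not p3 or p1)  //  not (not p2 and not p4).
          branch 1.2.1 (add not (not p3 or p1)):
            not (not p3 or p1): α-rule — add not not p3, not p1.
            ○ open, literals {p1=0, p3=1}.
          branch 1.2.2 (add not (not p2 and not p4)):
            not (not p2 and not p4): β-rule — branch into not not p2  //  not not p4.
              branch 1.2.2.1 (add not not p2):
                ○ open, literals {p2=1}.
              branch 1.2.2.2 (add not not p4):
                ○ open, literals {p4=1}.
  branch 2 (add ((not p3 or p3) and (not p1 implies not p2))):
    ((not p3 or p3) and (not p1 implies not p2)): α-rule — add (not p3 or p3), (not p1 implies not p2).
    (not p3 or p3): β-rule — branch into not p3  //  p3.
      branch 2.1 (add not p3):
        (not p1 implies not p2): β-rule — branch into not not p1  //  not p2.
          branch 2.1.1 (add not not p1):
            ○ open, literals {p1=1, p3=0}.
          branch 2.1.2 (add not p2):
            ○ open, literals {p2=0, p3=0}.
      branch 2.2 (add p3):
        (not p1 implies not p2): β-rule — branch into not not p1  //  not p2.
          branch 2.2.1 (add not not p1):
            ○ open, literals {p1=1, p3=1}.
          branch 2.2.2 (add not p2):
            ○ open, literals {p2=0, p3=1}.
0 branches closed, 8 open.
Each open branch fixes some atoms; the unmentioned ones are free. Counting distinct full assignments: branch {p4=1} (p1, p3, p2) contributes 8 new; branch {p1=0, p3=1} (p4, p2) contributes 2 new; branch {p2=1} (p4, p1, p3) contributes 3 new; branch {p4=1} (p1, p3, p2) contributes 0 new; branch {p1=1, p3=0} (p4, p2) contributes 1 new; branch {p2=0, p3=0} (p4, p1) contributes 1 new; branch {p1=1, p3=1} (p4, p2) contributes 1 new; branch {p2=0, p3=1} (p4, p1) contributes 0 new. Total: 16.

16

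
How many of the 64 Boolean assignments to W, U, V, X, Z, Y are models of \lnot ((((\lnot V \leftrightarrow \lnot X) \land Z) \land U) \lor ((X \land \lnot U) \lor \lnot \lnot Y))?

20

Initial set: {\lnot ((((\lnot V \leftrightarrow \lnot X) \land Z) \land U) \lor ((X \land \lnot U) \lor \lnot \lnot Y))}.
\lnot ((((\lnot V \leftrightarrow \lnot X) \land Z) \land U) \lor ((X \land \lnot U) \lor \lnot \lnot Y)): α-rule — add \lnot (((\lnot V \leftrightarrow \lnot X) \land Z) \land U), \lnot ((X \land \lnot U) \lor \lnot \lnot Y).
\lnot ((X \land \lnot U) \lor \lnot \lnot Y): α-rule — add \lnot (X \land \lnot U), \lnot \lnot \lnot Y.
\lnot \lnot \lnot Y: drop double negation, giving \lnot Y.
\lnot (((\lnot V \leftrightarrow \lnot X) \land Z) \land U): β-rule — branch into \lnot ((\lnot V \leftrightarrow \lnot X) \land Z)  //  \lnot U.
  branch 1 (add \lnot ((\lnot V \leftrightarrow \lnot X) \land Z)):
    \lnot (X \land \lnot U): β-rule — branch into \lnot X  //  \lnot \lnot U.
      branch 1.1 (add \lnot X):
        \lnot ((\lnot V \leftrightarrow \lnot X) \land Z): β-rule — branch into \lnot (\lnot V \leftrightarrow \lnot X)  //  \lnot Z.
          branch 1.1.1 (add \lnot (\lnot V \leftrightarrow \lnot X)):
            \lnot (\lnot V \leftrightarrow \lnot X): β-rule — branch into \lnot V, \lnot \lnot X  //  \lnot \lnot V, \lnot X.
              branch 1.1.1.1 (add \lnot V, \lnot \lnot X):
                × closes — contains both X and \lnot X.
              branch 1.1.1.2 (add \lnot \lnot V, \lnot X):
                ○ open, literals {V=1, X=0, Y=0}.
          branch 1.1.2 (add \lnot Z):
            ○ open, literals {X=0, Y=0, Z=0}.
      branch 1.2 (add \lnot \lnot U):
        \lnot ((\lnot V \leftrightarrow \lnot X) \land Z): β-rule — branch into \lnot (\lnot V \leftrightarrow \lnot X)  //  \lnot Z.
          branch 1.2.1 (add \lnot (\lnot V \leftrightarrow \lnot X)):
            \lnot (\lnot V \leftrightarrow \lnot X): β-rule — branch into \lnot V, \lnot \lnot X  //  \lnot \lnot V, \lnot X.
              branch 1.2.1.1 (add \lnot V, \lnot \lnot X):
                ○ open, literals {U=1, V=0, X=1, Y=0}.
              branch 1.2.1.2 (add \lnot \lnot V, \lnot X):
                ○ open, literals {U=1, V=1, X=0, Y=0}.
          branch 1.2.2 (add \lnot Z):
            ○ open, literals {U=1, Y=0, Z=0}.
  branch 2 (add \lnot U):
    \lnot (X \land \lnot U): β-rule — branch into \lnot X  //  \lnot \lnot U.
      branch 2.1 (add \lnot X):
        ○ open, literals {U=0, X=0, Y=0}.
      branch 2.2 (add \lnot \lnot U):
        × closes — contains both U and \lnot U.
2 branches closed, 6 open.
Each open branch fixes some atoms; the unmentioned ones are free. Counting distinct full assignments: branch {V=1, X=0, Y=0} (W, U, Z) contributes 8 new; branch {X=0, Y=0, Z=0} (W, U, V) contributes 4 new; branch {U=1, V=0, X=1, Y=0} (W, Z) contributes 4 new; branch {U=1, V=1, X=0, Y=0} (W, Z) contributes 0 new; branch {U=1, Y=0, Z=0} (W, V, X) contributes 2 new; branch {U=0, X=0, Y=0} (W, V, Z) contributes 2 new. Total: 20.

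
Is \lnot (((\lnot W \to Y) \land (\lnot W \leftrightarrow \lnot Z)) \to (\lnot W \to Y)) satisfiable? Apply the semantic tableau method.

Unsatisfiable

Initial set: {\lnot (((\lnot W \to Y) \land (\lnot W \leftrightarrow \lnot Z)) \to (\lnot W \to Y))}.
\lnot (((\lnot W \to Y) \land (\lnot W \leftrightarrow \lnot Z)) \to (\lnot W \to Y)): α-rule — add ((\lnot W \to Y) \land (\lnot W \leftrightarrow \lnot Z)), \lnot (\lnot W \to Y).
((\lnot W \to Y) \land (\lnot W \leftrightarrow \lnot Z)): α-rule — add (\lnot W \to Y), (\lnot W \leftrightarrow \lnot Z).
\lnot (\lnot W \to Y): α-rule — add \lnot W, \lnot Y.
(\lnot W \to Y): β-rule — branch into \lnot \lnot W  //  Y.
  branch 1 (add \lnot \lnot W):
    × closes — contains both W and \lnot W.
  branch 2 (add Y):
    × closes — contains both Y and \lnot Y.
All 2 branches close.
Every branch closed; the formula is unsatisfiable.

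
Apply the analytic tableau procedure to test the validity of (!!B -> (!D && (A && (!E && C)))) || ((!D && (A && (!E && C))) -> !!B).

Assume the negation and expand:
Initial set: {!((!!B -> (!D && (A && (!E && C)))) || ((!D && (A && (!E && C))) -> !!B))}.
!((!!B -> (!D && (A && (!E && C)))) || ((!D && (A && (!E && C))) -> !!B)): α-rule — add !(!!B -> (!D && (A && (!E && C)))), !((!D && (A && (!E && C))) -> !!B).
!(!!B -> (!D && (A && (!E && C)))): α-rule — add !!B, !(!D && (A && (!E && C))).
!((!D && (A && (!E && C))) -> !!B): α-rule — add (!D && (A && (!E && C))), !!!B.
!!B: drop double negation, giving B.
(!D && (A && (!E && C))): α-rule — add !D, (A && (!E && C)).
!!!B: drop double negation, giving !B.
× closes — contains both B and !B.
All 1 branch closes.
Every branch closed, so the negation is unsatisfiable and the formula is valid.

Valid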